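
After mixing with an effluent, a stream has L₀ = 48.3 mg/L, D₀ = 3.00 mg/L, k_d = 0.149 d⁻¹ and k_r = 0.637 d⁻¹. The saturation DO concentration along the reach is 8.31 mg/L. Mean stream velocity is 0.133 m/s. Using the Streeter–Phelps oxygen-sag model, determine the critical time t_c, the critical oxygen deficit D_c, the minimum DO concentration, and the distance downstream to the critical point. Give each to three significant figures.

t_c ≈ 2.51 d; D_c ≈ 7.77 mg/L; min DO ≈ 0.538 mg/L; x_c ≈ 28.9 km

t_c = [1/(k_r−k_d)] ln[(k_r/k_d)(1 − D₀(k_r−k_d)/(k_d L₀))]
= [1/(0.637−0.149)] ln[(0.637/0.149)(1 − 3.00×0.4880/(0.149×48.3))]
= (1/0.4880) ln[4.275 × 0.7966] = 2.049 × ln(3.405) = 2.049 × 1.225 = 2.511 d.
D_c = (k_d/k_r) L₀ e^(−k_d t_c) = (0.149/0.637) × 48.3 × e^(−0.149×2.511) = 0.2339 × 48.3 × 0.6879 = 7.772 mg/L.
Minimum DO = C_s − D_c = 8.31 − 7.772 = 0.5385 mg/L.
x_c = v t_c = 0.133 m/s × 2.511 d × 86400 s/d = 28850 m ≈ 28.9 km.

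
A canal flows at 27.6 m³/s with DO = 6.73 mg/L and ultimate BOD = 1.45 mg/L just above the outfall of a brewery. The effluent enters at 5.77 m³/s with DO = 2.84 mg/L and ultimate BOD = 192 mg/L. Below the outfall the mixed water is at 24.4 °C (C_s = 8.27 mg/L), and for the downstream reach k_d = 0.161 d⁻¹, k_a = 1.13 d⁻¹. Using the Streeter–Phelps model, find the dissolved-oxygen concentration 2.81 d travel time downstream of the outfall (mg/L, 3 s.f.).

Mixed DO = (27.6×6.73 + 5.77×2.84)/(27.6+5.77) = 202.1/33.37 = 6.057 mg/L.
Mixed L₀ = (27.6×1.45 + 5.77×192)/(33.37) = 1148/33.37 = 34.40 mg/L.
Initial deficit D₀ = C_s − DO₀ = 8.27 − 6.057 = 2.213 mg/L.
D(2.81) = [0.161×34.40/(1.13−0.161)](e^(−0.161×2.81) − e^(−1.13×2.81)) + 2.213 e^(−1.13×2.81)
= 5.715 × (0.6361 − 0.04178) + 2.213 × 0.04178 = 3.489 mg/L.
DO = 8.27 − 3.489 = 4.781 mg/L.

DO ≈ 4.78 mg/L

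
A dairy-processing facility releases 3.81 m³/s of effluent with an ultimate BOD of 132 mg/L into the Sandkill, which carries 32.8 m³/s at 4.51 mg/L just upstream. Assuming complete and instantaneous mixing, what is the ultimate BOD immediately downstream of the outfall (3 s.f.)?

Flow-weighted mixing: C = (Q_r C_r + Q_w C_w)/(Q_r + Q_w)
= (32.8×4.51 + 3.81×132)/(32.8 + 3.81) = 650.8/36.61 = 17.78 mg/L.

17.8 mg/L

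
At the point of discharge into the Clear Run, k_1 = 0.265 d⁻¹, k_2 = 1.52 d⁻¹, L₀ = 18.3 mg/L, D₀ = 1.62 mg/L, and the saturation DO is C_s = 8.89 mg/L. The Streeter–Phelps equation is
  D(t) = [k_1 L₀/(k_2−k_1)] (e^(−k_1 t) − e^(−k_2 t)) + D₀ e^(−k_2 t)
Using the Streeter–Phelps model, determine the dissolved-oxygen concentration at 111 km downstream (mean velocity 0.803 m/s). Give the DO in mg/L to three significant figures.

DO ≈ 6.56 mg/L

Travel time t = x/v = 111 km / (0.803 m/s) = 111000 m / 0.803 m/s = 138200 s = 1.600 d.
k_1 L₀/(k_2−k_1) = 0.265×18.3/(1.52−0.265) = 4.850/1.255 = 3.864 mg/L.
e^(−k_1 t) = e^(−0.265×1.600) = 0.6544; e^(−k_2 t) = e^(−1.52×1.600) = 0.08787.
D = 3.864 × (0.6544 − 0.08787) + 1.62 × 0.08787 = 2.189 + 0.1424 = 2.332 mg/L.
DO = C_s − D = 8.89 − 2.332 = 6.558 mg/L.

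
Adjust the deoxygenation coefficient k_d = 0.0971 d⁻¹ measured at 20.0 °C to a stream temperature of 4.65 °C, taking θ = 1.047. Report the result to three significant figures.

k_d ≈ 0.0480 d⁻¹

k_d(T₂) = k_d(T₁) · θ^(T₂−T₁) = 0.0971 × 1.047^(4.65−20.0)
= 0.0971 × 1.047^-15.3 = 0.0971 × 0.4941 = 0.04798 d⁻¹.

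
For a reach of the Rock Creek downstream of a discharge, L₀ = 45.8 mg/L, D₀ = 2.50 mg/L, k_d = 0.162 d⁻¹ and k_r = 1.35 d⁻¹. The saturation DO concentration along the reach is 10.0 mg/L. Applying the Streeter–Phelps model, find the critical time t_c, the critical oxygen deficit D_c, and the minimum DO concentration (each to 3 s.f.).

t_c ≈ 1.35 d; D_c ≈ 4.41 mg/L; min DO ≈ 5.59 mg/L

t_c = [1/(k_r−k_d)] ln[(k_r/k_d)(1 − D₀(k_r−k_d)/(k_d L₀))]
= [1/(1.35−0.162)] ln[(1.35/0.162)(1 − 2.50×1.188/(0.162×45.8))]
= (1/1.188) ln[8.333 × 0.5997] = 0.8418 × ln(4.998) = 0.8418 × 1.609 = 1.354 d.
D_c = (k_d/k_r) L₀ e^(−k_d t_c) = (0.162/1.35) × 45.8 × e^(−0.162×1.354) = 0.1200 × 45.8 × 0.8030 = 4.413 mg/L.
Minimum DO = C_s − D_c = 10.0 − 4.413 = 5.587 mg/L.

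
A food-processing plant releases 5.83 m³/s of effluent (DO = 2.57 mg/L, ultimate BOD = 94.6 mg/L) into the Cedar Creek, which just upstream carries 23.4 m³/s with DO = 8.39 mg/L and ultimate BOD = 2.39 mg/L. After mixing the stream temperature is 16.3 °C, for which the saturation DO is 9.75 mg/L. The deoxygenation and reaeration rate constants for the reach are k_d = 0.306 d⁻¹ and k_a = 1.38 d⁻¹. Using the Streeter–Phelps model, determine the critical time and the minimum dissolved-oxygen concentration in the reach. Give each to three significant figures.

t_c ≈ 0.886 d; minimum DO ≈ 6.24 mg/L

Mixed DO = (23.4×8.39 + 5.83×2.57)/(23.4+5.83) = 211.3/29.23 = 7.229 mg/L.
Mixed L₀ = (23.4×2.39 + 5.83×94.6)/(29.23) = 607.4/29.23 = 20.78 mg/L.
Initial deficit D₀ = C_s − DO₀ = 9.75 − 7.229 = 2.521 mg/L.
t_c = (1/1.074) ln[(1.38/0.306)(1 − 2.521×1.074/(0.306×20.78))] = 0.9311 × ln(2.590) = 0.8860 d.
D_c = (0.306/1.38) × 20.78 × e^(−0.306×0.8860) = 0.2217 × 20.78 × 0.7625 = 3.514 mg/L.
Minimum DO = 9.75 − 3.514 = 6.236 mg/L.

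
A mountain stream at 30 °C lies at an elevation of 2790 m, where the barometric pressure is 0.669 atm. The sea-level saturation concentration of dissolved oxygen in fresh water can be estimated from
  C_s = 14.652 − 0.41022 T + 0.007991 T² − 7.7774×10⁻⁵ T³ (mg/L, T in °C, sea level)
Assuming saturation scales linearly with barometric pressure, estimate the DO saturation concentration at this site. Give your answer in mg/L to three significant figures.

C_s ≈ 4.98 mg/L

At sea level: C_s = 14.652 − 0.41022×30 + 0.007991×30² − 7.7774×10⁻⁵×30³ = 7.437 mg/L.
Pressure correction: C_s' = 7.437 × 0.669 = 4.976 mg/L.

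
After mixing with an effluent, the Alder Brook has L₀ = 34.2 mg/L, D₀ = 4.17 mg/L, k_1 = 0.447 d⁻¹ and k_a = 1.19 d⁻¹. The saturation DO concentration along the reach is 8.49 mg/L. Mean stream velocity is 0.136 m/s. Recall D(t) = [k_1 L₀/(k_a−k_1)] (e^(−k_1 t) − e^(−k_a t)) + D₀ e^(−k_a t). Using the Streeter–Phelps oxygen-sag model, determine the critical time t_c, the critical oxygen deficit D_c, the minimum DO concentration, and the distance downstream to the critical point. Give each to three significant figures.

t_c ≈ 1.01 d; D_c ≈ 8.17 mg/L; min DO ≈ 0.322 mg/L; x_c ≈ 11.9 km

t_c = [1/(k_a−k_1)] ln[(k_a/k_1)(1 − D₀(k_a−k_1)/(k_1 L₀))]
= [1/(1.19−0.447)] ln[(1.19/0.447)(1 − 4.17×0.7430/(0.447×34.2))]
= (1/0.7430) ln[2.662 × 0.7973] = 1.346 × ln(2.123) = 1.346 × 0.7527 = 1.013 d.
D_c = (k_1/k_a) L₀ e^(−k_1 t_c) = (0.447/1.19) × 34.2 × e^(−0.447×1.013) = 0.3756 × 34.2 × 0.6358 = 8.168 mg/L.
Minimum DO = C_s − D_c = 8.49 − 8.168 = 0.3217 mg/L.
x_c = v t_c = 0.136 m/s × 1.013 d × 86400 s/d = 11900 m ≈ 11.9 km.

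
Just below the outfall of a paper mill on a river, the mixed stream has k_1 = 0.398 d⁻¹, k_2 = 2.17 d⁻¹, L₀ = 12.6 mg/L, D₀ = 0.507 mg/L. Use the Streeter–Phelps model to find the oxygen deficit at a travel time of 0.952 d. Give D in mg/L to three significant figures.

k_1 L₀/(k_2−k_1) = 0.398×12.6/(2.17−0.398) = 5.015/1.772 = 2.830 mg/L.
e^(−k_1 t) = e^(−0.398×0.9520) = 0.6846; e^(−k_2 t) = e^(−2.17×0.9520) = 0.1267.
D = 2.830 × (0.6846 − 0.1267) + 0.507 × 0.1267 = 1.579 + 0.06424 = 1.643 mg/L.

D ≈ 1.64 mg/L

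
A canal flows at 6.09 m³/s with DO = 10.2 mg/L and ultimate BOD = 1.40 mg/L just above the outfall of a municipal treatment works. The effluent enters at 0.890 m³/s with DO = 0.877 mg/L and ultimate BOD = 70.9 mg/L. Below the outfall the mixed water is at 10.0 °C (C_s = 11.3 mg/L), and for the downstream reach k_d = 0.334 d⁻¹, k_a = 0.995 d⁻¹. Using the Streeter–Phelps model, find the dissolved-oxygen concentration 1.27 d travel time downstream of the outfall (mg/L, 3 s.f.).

DO ≈ 8.73 mg/L

Mixed DO = (6.09×10.2 + 0.890×0.877)/(6.09+0.890) = 62.90/6.980 = 9.011 mg/L.
Mixed L₀ = (6.09×1.40 + 0.890×70.9)/(6.980) = 71.63/6.980 = 10.26 mg/L.
Initial deficit D₀ = C_s − DO₀ = 11.3 − 9.011 = 2.289 mg/L.
D(1.27) = [0.334×10.26/(0.995−0.334)](e^(−0.334×1.27) − e^(−0.995×1.27)) + 2.289 e^(−0.995×1.27)
= 5.185 × (0.6543 − 0.2826) + 2.289 × 0.2826 = 2.574 mg/L.
DO = 11.3 − 2.574 = 8.726 mg/L.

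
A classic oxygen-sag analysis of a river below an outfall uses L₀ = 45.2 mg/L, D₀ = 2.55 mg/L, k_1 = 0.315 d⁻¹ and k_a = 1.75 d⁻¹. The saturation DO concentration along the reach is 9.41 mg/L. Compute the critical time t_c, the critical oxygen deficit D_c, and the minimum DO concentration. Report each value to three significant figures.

t_c = [1/(k_a−k_1)] ln[(k_a/k_1)(1 − D₀(k_a−k_1)/(k_1 L₀))]
= [1/(1.75−0.315)] ln[(1.75/0.315)(1 − 2.55×1.435/(0.315×45.2))]
= (1/1.435) ln[5.556 × 0.7430] = 0.6969 × ln(4.128) = 0.6969 × 1.418 = 0.9880 d.
D_c = (k_1/k_a) L₀ e^(−k_1 t_c) = (0.315/1.75) × 45.2 × e^(−0.315×0.9880) = 0.1800 × 45.2 × 0.7326 = 5.960 mg/L.
Minimum DO = C_s − D_c = 9.41 − 5.960 = 3.450 mg/L.

t_c ≈ 0.988 d; D_c ≈ 5.96 mg/L; min DO ≈ 3.45 mg/L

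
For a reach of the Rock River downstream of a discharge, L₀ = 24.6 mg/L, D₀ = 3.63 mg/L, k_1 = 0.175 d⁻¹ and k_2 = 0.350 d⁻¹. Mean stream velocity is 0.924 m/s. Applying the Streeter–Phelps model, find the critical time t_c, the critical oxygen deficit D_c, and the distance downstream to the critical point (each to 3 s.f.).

t_c ≈ 3.05 d; D_c ≈ 7.21 mg/L; x_c ≈ 243 km

t_c = [1/(k_2−k_1)] ln[(k_2/k_1)(1 − D₀(k_2−k_1)/(k_1 L₀))]
= [1/(0.350−0.175)] ln[(0.350/0.175)(1 − 3.63×0.1750/(0.175×24.6))]
= (1/0.1750) ln[2.000 × 0.8524] = 5.714 × ln(1.705) = 5.714 × 0.5335 = 3.049 d.
D_c = (k_1/k_2) L₀ e^(−k_1 t_c) = (0.175/0.350) × 24.6 × e^(−0.175×3.049) = 0.5000 × 24.6 × 0.5866 = 7.215 mg/L.
x_c = v t_c = 0.924 m/s × 3.049 d × 86400 s/d = 243400 m ≈ 243 km.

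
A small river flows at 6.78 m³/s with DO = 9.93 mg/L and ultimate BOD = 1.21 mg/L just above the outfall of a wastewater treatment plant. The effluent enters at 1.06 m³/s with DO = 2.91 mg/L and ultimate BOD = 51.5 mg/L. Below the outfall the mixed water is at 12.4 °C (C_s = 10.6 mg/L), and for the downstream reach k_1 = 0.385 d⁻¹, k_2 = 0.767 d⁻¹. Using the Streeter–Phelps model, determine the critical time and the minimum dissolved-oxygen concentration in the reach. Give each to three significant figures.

t_c ≈ 1.22 d; minimum DO ≈ 8.08 mg/L

Mixed DO = (6.78×9.93 + 1.06×2.91)/(6.78+1.06) = 70.41/7.840 = 8.981 mg/L.
Mixed L₀ = (6.78×1.21 + 1.06×51.5)/(7.840) = 62.79/7.840 = 8.009 mg/L.
Initial deficit D₀ = C_s − DO₀ = 10.6 − 8.981 = 1.619 mg/L.
t_c = (1/0.3820) ln[(0.767/0.385)(1 − 1.619×0.3820/(0.385×8.009))] = 2.618 × ln(1.593) = 1.218 d.
D_c = (0.385/0.767) × 8.009 × e^(−0.385×1.218) = 0.5020 × 8.009 × 0.6256 = 2.515 mg/L.
Minimum DO = 10.6 − 2.515 = 8.085 mg/L.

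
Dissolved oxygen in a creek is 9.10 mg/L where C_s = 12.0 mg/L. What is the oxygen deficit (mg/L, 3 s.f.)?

D ≈ 2.90 mg/L

D = C_s − C = 12.0 − 9.10 = 2.90 mg/L.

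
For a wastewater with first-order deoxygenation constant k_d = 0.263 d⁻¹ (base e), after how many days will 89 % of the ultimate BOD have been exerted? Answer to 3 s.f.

y/L₀ = 1 − e^(−k_d t) = 0.89 ⇒ e^(−k_d t) = 0.110
t = −ln(0.110) / 0.263 = 2.207 / 0.263 = 8.393 d.

t ≈ 8.39 d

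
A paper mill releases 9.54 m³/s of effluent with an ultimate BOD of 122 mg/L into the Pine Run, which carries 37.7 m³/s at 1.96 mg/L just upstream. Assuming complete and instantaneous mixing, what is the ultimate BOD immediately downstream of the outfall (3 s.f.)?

26.2 mg/L

Flow-weighted mixing: C = (Q_r C_r + Q_w C_w)/(Q_r + Q_w)
= (37.7×1.96 + 9.54×122)/(37.7 + 9.54) = 1238/47.24 = 26.20 mg/L.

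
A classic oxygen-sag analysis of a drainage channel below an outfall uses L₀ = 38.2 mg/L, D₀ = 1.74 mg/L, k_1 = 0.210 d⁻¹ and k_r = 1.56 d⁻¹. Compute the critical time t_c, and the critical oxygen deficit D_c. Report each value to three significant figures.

t_c ≈ 1.23 d; D_c ≈ 3.97 mg/L

With k_r/k_1 = 7.429 and 1 − D₀(k_r−k_1)/(k_1 L₀) = 0.7072,
t_c = ln(7.429 × 0.7072) / (1.56 − 0.210) = ln(5.253) / 1.350 = 1.659/1.350 = 1.229 d.
L(t_c) = L₀ e^(−k_1 t_c) = 38.2 × 0.7726 = 29.51 mg/L, and at the critical point k_r D_c = k_1 L, so D_c = (0.210/1.56) × 29.51 = 3.973 mg/L.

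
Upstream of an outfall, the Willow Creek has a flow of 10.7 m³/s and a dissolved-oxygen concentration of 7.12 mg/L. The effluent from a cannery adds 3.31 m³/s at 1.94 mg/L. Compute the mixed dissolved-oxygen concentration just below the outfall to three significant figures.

Flow-weighted mixing: C = (Q_r C_r + Q_w C_w)/(Q_r + Q_w)
= (10.7×7.12 + 3.31×1.94)/(10.7 + 3.31) = 82.61/14.01 = 5.896 mg/L.

5.90 mg/L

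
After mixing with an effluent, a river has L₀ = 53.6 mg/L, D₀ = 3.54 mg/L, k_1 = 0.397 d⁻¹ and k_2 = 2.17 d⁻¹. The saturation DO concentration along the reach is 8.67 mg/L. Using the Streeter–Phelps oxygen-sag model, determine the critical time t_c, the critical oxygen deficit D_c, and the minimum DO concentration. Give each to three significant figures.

At the critical point dD/dt = 0, so k_1 L₀ e^(−k_1 t) = k_2 D. Substituting D(t) from the Streeter–Phelps equation and solving for t gives
t_c = ln[(k_2/k_1)(1 − D₀(k_2−k_1)/(k_1 L₀))] / (k_2−k_1).
Here k_2−k_1 = 1.773 d⁻¹ and 1 − D₀(k_2−k_1)/(k_1 L₀) = 1 − 3.54×1.773/(0.397×53.6) = 0.7050, so
t_c = ln(5.466 × 0.7050) / 1.773 = 1.349 / 1.773 = 0.7609 d.
L(t_c) = L₀ e^(−k_1 t_c) = 53.6 × 0.7393 = 39.63 mg/L, and at the critical point k_2 D_c = k_1 L, so D_c = (0.397/2.17) × 39.63 = 7.249 mg/L.
Minimum DO = C_s − D_c = 8.67 − 7.249 = 1.421 mg/L.

t_c ≈ 0.761 d; D_c ≈ 7.25 mg/L; min DO ≈ 1.42 mg/L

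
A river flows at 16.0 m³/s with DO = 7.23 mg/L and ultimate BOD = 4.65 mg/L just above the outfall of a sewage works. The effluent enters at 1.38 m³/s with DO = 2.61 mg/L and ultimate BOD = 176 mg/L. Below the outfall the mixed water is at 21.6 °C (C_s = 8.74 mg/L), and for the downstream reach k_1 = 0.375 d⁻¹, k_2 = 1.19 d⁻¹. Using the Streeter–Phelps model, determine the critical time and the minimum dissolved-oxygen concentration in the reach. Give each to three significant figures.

t_c ≈ 1.11 d; minimum DO ≈ 4.94 mg/L

Mixed DO = (16.0×7.23 + 1.38×2.61)/(16.0+1.38) = 119.3/17.38 = 6.863 mg/L.
Mixed L₀ = (16.0×4.65 + 1.38×176)/(17.38) = 317.3/17.38 = 18.26 mg/L.
Initial deficit D₀ = C_s − DO₀ = 8.74 − 6.863 = 1.877 mg/L.
t_c = (1/0.8150) ln[(1.19/0.375)(1 − 1.877×0.8150/(0.375×18.26))] = 1.227 × ln(2.464) = 1.107 d.
D_c = (0.375/1.19) × 18.26 × e^(−0.375×1.107) = 0.3151 × 18.26 × 0.6603 = 3.799 mg/L.
Minimum DO = 8.74 − 3.799 = 4.941 mg/L.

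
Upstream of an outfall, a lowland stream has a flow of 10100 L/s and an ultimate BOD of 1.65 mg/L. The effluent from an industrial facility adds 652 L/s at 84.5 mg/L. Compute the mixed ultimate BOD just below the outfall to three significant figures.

Flow-weighted mixing: C = (Q_r C_r + Q_w C_w)/(Q_r + Q_w)
= (10100×1.65 + 652×84.5)/(10100 + 652) = 71760/10750 = 6.674 mg/L.

6.67 mg/L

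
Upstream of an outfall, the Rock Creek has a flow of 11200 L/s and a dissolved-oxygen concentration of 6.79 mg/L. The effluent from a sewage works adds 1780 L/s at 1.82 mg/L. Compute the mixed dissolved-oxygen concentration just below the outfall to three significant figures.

Flow-weighted mixing: C = (Q_r C_r + Q_w C_w)/(Q_r + Q_w)
= (11200×6.79 + 1780×1.82)/(11200 + 1780) = 79290/12980 = 6.108 mg/L.

6.11 mg/L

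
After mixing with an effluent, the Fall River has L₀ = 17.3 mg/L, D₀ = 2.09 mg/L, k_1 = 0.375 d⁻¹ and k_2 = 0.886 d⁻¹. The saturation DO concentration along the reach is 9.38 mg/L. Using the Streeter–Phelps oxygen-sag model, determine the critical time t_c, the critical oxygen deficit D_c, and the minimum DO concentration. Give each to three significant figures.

t_c ≈ 1.33 d; D_c ≈ 4.45 mg/L; min DO ≈ 4.93 mg/L

At the critical point dD/dt = 0, so k_1 L₀ e^(−k_1 t) = k_2 D. Substituting D(t) from the Streeter–Phelps equation and solving for t gives
t_c = ln[(k_2/k_1)(1 − D₀(k_2−k_1)/(k_1 L₀))] / (k_2−k_1).
Here k_2−k_1 = 0.5110 d⁻¹ and 1 − D₀(k_2−k_1)/(k_1 L₀) = 1 − 2.09×0.5110/(0.375×17.3) = 0.8354, so
t_c = ln(2.363 × 0.8354) / 0.5110 = 0.6799 / 0.5110 = 1.331 d.
L(t_c) = L₀ e^(−k_1 t_c) = 17.3 × 0.6072 = 10.50 mg/L, and at the critical point k_2 D_c = k_1 L, so D_c = (0.375/0.886) × 10.50 = 4.446 mg/L.
Minimum DO = C_s − D_c = 9.38 − 4.446 = 4.934 mg/L.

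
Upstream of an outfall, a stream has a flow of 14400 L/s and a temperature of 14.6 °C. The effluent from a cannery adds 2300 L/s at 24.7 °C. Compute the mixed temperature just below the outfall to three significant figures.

Flow-weighted mixing: C = (Q_r C_r + Q_w C_w)/(Q_r + Q_w)
= (14400×14.6 + 2300×24.7)/(14400 + 2300) = 267000/16700 = 15.99 °C.

16.0 °C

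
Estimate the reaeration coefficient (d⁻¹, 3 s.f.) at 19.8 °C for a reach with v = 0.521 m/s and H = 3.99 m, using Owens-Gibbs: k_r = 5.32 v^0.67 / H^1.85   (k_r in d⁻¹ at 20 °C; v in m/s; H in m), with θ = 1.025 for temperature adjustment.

k_r ≈ 0.264 d⁻¹

k_r(20) = 5.32 × 0.521^0.67 / 3.99^1.85 = 5.32 × 0.6461 / 12.94 = 0.2657 d⁻¹.
k_r(19.8) = 0.2657 × 1.025^(19.8−20) = 0.2657 × 0.9951 = 0.2644 d⁻¹.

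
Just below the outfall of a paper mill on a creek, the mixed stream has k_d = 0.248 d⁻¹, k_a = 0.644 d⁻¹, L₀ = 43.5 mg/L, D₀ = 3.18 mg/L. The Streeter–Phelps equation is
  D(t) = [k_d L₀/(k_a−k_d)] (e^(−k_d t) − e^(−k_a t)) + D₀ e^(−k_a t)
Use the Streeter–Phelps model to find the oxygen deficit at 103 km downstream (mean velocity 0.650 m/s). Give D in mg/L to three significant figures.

D ≈ 9.90 mg/L

Travel time t = x/v = 103 km / (0.650 m/s) = 103000 m / 0.650 m/s = 158500 s = 1.834 d.
k_d L₀/(k_a−k_d) = 0.248×43.5/(0.644−0.248) = 10.79/0.3960 = 27.24 mg/L.
e^(−k_d t) = e^(−0.248×1.834) = 0.6345; e^(−k_a t) = e^(−0.644×1.834) = 0.3069.
D = 27.24 × (0.6345 − 0.3069) + 3.18 × 0.3069 = 8.925 + 0.9760 = 9.901 mg/L.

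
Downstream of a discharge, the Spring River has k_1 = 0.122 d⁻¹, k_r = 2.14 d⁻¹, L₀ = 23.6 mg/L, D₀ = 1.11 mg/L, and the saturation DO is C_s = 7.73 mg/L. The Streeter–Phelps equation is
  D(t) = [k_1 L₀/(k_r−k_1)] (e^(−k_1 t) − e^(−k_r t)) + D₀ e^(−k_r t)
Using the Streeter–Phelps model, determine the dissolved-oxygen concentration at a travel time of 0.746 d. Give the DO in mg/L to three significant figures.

DO ≈ 6.49 mg/L

k_1 L₀/(k_r−k_1) = 0.122×23.6/(2.14−0.122) = 2.879/2.018 = 1.427 mg/L.
e^(−k_1 t) = e^(−0.122×0.7460) = 0.9130; e^(−k_r t) = e^(−2.14×0.7460) = 0.2026.
D = 1.427 × (0.9130 − 0.2026) + 1.11 × 0.2026 = 1.014 + 0.2249 = 1.238 mg/L.
DO = C_s − D = 7.73 − 1.238 = 6.492 mg/L.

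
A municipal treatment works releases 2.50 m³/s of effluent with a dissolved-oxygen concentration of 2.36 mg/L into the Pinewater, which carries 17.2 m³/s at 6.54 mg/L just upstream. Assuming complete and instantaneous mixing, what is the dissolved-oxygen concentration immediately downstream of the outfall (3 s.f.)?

Flow-weighted mixing: C = (Q_r C_r + Q_w C_w)/(Q_r + Q_w)
= (17.2×6.54 + 2.50×2.36)/(17.2 + 2.50) = 118.4/19.70 = 6.010 mg/L.

6.01 mg/L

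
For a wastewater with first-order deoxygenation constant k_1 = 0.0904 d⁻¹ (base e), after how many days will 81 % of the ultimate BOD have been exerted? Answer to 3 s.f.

y/L₀ = 1 − e^(−k_1 t) = 0.81 ⇒ e^(−k_1 t) = 0.190
t = −ln(0.190) / 0.0904 = 1.661 / 0.0904 = 18.37 d.

t ≈ 18.4 d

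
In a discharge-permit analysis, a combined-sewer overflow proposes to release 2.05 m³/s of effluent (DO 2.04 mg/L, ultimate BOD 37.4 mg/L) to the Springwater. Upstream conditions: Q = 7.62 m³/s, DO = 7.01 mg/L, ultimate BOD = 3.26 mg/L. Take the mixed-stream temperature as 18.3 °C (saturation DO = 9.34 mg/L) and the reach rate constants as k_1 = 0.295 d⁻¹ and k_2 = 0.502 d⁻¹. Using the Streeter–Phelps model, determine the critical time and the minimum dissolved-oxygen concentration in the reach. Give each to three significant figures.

Mixed DO = (7.62×7.01 + 2.05×2.04)/(7.62+2.05) = 57.60/9.670 = 5.956 mg/L.
Mixed L₀ = (7.62×3.26 + 2.05×37.4)/(9.670) = 101.5/9.670 = 10.50 mg/L.
Initial deficit D₀ = C_s − DO₀ = 9.34 − 5.956 = 3.384 mg/L.
t_c = (1/0.2070) ln[(0.502/0.295)(1 − 3.384×0.2070/(0.295×10.50))] = 4.831 × ln(1.317) = 1.330 d.
D_c = (0.295/0.502) × 10.50 × e^(−0.295×1.330) = 0.5876 × 10.50 × 0.6756 = 4.167 mg/L.
Minimum DO = 9.34 − 4.167 = 5.173 mg/L.

t_c ≈ 1.33 d; minimum DO ≈ 5.17 mg/L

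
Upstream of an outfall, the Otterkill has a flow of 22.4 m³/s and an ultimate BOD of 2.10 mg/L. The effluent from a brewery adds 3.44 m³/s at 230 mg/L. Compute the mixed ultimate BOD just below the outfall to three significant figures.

32.4 mg/L

Flow-weighted mixing: C = (Q_r C_r + Q_w C_w)/(Q_r + Q_w)
= (22.4×2.10 + 3.44×230)/(22.4 + 3.44) = 838.2/25.84 = 32.44 mg/L.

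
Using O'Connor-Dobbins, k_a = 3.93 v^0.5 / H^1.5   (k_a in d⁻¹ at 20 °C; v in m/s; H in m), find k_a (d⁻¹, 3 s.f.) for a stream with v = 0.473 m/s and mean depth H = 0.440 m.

k_a ≈ 9.26 d⁻¹

k_a = 3.93 × 0.473^0.5 / 0.440^1.5 = 3.93 × 0.6877 / 0.2919 = 9.261 d⁻¹.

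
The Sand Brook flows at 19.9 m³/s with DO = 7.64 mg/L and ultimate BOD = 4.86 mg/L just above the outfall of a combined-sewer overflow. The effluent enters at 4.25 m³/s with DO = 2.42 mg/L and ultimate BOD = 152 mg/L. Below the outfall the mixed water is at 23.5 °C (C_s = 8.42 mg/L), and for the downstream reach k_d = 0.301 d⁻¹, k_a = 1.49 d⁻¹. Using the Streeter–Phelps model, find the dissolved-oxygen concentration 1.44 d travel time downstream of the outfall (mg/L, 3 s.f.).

DO ≈ 4.08 mg/L

Mixed DO = (19.9×7.64 + 4.25×2.42)/(19.9+4.25) = 162.3/24.15 = 6.721 mg/L.
Mixed L₀ = (19.9×4.86 + 4.25×152)/(24.15) = 742.7/24.15 = 30.75 mg/L.
Initial deficit D₀ = C_s − DO₀ = 8.42 − 6.721 = 1.699 mg/L.
D(1.44) = [0.301×30.75/(1.49−0.301)](e^(−0.301×1.44) − e^(−1.49×1.44)) + 1.699 e^(−1.49×1.44)
= 7.786 × (0.6483 − 0.1170) + 1.699 × 0.1170 = 4.335 mg/L.
DO = 8.42 − 4.335 = 4.085 mg/L.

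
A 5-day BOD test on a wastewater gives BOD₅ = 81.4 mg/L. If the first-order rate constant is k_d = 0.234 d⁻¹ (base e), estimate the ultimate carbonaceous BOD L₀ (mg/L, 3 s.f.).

L₀ ≈ 118 mg/L

BOD₅ = L₀(1 − e^(−5k_d)) ⇒ L₀ = BOD₅ / (1 − e^(−5×0.234))
= 81.4 / (1 − 0.3104) = 81.4 / 0.6896 = 118.0 mg/L.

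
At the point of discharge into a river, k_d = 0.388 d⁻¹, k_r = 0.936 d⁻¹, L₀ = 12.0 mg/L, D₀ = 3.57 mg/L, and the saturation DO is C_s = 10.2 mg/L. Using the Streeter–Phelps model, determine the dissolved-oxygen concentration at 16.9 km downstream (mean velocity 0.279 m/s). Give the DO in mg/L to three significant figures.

DO ≈ 6.28 mg/L

Travel time t = x/v = 16.9 km / (0.279 m/s) = 16900 m / 0.279 m/s = 60570 s = 0.7011 d.
k_d L₀/(k_r−k_d) = 0.388×12.0/(0.936−0.388) = 4.656/0.5480 = 8.496 mg/L.
e^(−k_d t) = e^(−0.388×0.7011) = 0.7618; e^(−k_r t) = e^(−0.936×0.7011) = 0.5188.
D = 8.496 × (0.7618 − 0.5188) + 3.57 × 0.5188 = 2.065 + 1.852 = 3.917 mg/L.
DO = C_s − D = 10.2 − 3.917 = 6.283 mg/L.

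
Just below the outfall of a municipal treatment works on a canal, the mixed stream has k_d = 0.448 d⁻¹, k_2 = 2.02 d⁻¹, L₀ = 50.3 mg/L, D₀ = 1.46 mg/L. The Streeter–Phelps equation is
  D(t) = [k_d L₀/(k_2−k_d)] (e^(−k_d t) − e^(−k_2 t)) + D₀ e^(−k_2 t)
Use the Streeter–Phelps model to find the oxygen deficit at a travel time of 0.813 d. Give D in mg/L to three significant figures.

D ≈ 7.47 mg/L

k_d L₀/(k_2−k_d) = 0.448×50.3/(2.02−0.448) = 22.53/1.572 = 14.33 mg/L.
e^(−k_d t) = e^(−0.448×0.8130) = 0.6947; e^(−k_2 t) = e^(−2.02×0.8130) = 0.1935.
D = 14.33 × (0.6947 − 0.1935) + 1.46 × 0.1935 = 7.185 + 0.2826 = 7.467 mg/L.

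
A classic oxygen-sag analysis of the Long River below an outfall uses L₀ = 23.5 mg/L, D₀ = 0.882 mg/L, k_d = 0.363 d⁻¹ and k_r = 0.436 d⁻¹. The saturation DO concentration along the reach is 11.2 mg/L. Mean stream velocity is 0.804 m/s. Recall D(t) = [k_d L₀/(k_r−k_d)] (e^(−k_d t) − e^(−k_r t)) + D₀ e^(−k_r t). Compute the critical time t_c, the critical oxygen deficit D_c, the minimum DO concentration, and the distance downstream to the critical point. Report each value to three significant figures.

With k_r/k_d = 1.201 and 1 − D₀(k_r−k_d)/(k_d L₀) = 0.9925,
t_c = ln(1.201 × 0.9925) / (0.436 − 0.363) = ln(1.192) / 0.07300 = 0.1757/0.07300 = 2.406 d.
D_c = (k_d/k_r) L₀ e^(−k_d t_c) = (0.363/0.436) × 23.5 × e^(−0.363×2.406) = 0.8326 × 23.5 × 0.4175 = 8.168 mg/L.
Minimum DO = C_s − D_c = 11.2 − 8.168 = 3.032 mg/L.
x_c = v t_c = 0.804 m/s × 2.406 d × 86400 s/d = 167200 m ≈ 167 km.

t_c ≈ 2.41 d; D_c ≈ 8.17 mg/L; min DO ≈ 3.03 mg/L; x_c ≈ 167 km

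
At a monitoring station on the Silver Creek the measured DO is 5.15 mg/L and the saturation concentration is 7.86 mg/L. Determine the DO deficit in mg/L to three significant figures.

D ≈ 2.71 mg/L

D = C_s − C = 7.86 − 5.15 = 2.71 mg/L.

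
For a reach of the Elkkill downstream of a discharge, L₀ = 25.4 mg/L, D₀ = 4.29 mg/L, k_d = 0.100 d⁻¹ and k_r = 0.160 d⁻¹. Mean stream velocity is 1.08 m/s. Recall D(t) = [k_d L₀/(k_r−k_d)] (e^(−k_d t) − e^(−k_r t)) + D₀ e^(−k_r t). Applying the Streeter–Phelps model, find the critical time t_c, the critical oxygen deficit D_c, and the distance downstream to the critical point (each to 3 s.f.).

t_c ≈ 6.05 d; D_c ≈ 8.67 mg/L; x_c ≈ 565 km

At the critical point dD/dt = 0, so k_d L₀ e^(−k_d t) = k_r D. Substituting D(t) from the Streeter–Phelps equation and solving for t gives
t_c = ln[(k_r/k_d)(1 − D₀(k_r−k_d)/(k_d L₀))] / (k_r−k_d).
Here k_r−k_d = 0.06000 d⁻¹ and 1 − D₀(k_r−k_d)/(k_d L₀) = 1 − 4.29×0.06000/(0.100×25.4) = 0.8987, so
t_c = ln(1.600 × 0.8987) / 0.06000 = 0.3632 / 0.06000 = 6.053 d.
L(t_c) = L₀ e^(−k_d t_c) = 25.4 × 0.5459 = 13.87 mg/L, and at the critical point k_r D_c = k_d L, so D_c = (0.100/0.160) × 13.87 = 8.667 mg/L.
x_c = v t_c = 1.08 m/s × 6.053 d × 86400 s/d = 564800 m ≈ 565 km.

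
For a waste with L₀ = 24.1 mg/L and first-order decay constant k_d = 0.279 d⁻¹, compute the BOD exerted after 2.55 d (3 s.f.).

y_t = L₀(1 − e^(−k_d t)) = 24.1 × (1 − e^(−0.279×2.55))
= 24.1 × (1 − 0.4909) = 24.1 × 0.5091 = 12.27 mg/L.

y ≈ 12.3 mg/L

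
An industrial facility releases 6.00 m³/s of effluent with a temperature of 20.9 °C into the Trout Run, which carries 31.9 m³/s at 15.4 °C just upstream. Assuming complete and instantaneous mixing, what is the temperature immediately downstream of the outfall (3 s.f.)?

16.3 °C

Flow-weighted mixing: C = (Q_r C_r + Q_w C_w)/(Q_r + Q_w)
= (31.9×15.4 + 6.00×20.9)/(31.9 + 6.00) = 616.7/37.90 = 16.27 °C.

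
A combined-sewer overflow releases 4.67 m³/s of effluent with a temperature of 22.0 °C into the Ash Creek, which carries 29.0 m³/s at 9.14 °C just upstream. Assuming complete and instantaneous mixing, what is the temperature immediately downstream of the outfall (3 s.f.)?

Flow-weighted mixing: C = (Q_r C_r + Q_w C_w)/(Q_r + Q_w)
= (29.0×9.14 + 4.67×22.0)/(29.0 + 4.67) = 367.8/33.67 = 10.92 °C.

10.9 °C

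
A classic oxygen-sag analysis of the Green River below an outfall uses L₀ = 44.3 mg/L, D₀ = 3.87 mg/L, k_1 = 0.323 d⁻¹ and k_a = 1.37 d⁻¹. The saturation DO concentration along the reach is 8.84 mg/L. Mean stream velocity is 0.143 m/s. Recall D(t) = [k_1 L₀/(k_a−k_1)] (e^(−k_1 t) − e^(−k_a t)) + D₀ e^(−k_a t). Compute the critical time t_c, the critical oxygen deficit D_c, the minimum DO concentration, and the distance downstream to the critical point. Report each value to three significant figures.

t_c ≈ 1.06 d; D_c ≈ 7.41 mg/L; min DO ≈ 1.43 mg/L; x_c ≈ 13.1 km

At the critical point dD/dt = 0, so k_1 L₀ e^(−k_1 t) = k_a D. Substituting D(t) from the Streeter–Phelps equation and solving for t gives
t_c = ln[(k_a/k_1)(1 − D₀(k_a−k_1)/(k_1 L₀))] / (k_a−k_1).
Here k_a−k_1 = 1.047 d⁻¹ and 1 − D₀(k_a−k_1)/(k_1 L₀) = 1 − 3.87×1.047/(0.323×44.3) = 0.7168, so
t_c = ln(4.241 × 0.7168) / 1.047 = 1.112 / 1.047 = 1.062 d.
L(t_c) = L₀ e^(−k_1 t_c) = 44.3 × 0.7096 = 31.44 mg/L, and at the critical point k_a D_c = k_1 L, so D_c = (0.323/1.37) × 31.44 = 7.411 mg/L.
Minimum DO = C_s − D_c = 8.84 − 7.411 = 1.429 mg/L.
x_c = v t_c = 0.143 m/s × 1.062 d × 86400 s/d = 13120 m ≈ 13.1 km.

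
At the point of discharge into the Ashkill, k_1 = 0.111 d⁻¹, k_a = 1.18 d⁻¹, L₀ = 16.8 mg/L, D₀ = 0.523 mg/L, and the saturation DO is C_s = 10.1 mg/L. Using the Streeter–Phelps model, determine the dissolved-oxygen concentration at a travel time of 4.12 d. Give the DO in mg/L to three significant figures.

DO ≈ 9.01 mg/L

k_1 L₀/(k_a−k_1) = 0.111×16.8/(1.18−0.111) = 1.865/1.069 = 1.744 mg/L.
e^(−k_1 t) = e^(−0.111×4.120) = 0.6330; e^(−k_a t) = e^(−1.18×4.120) = 0.007738.
D = 1.744 × (0.6330 − 0.007738) + 0.523 × 0.007738 = 1.091 + 0.004047 = 1.095 mg/L.
DO = C_s − D = 10.1 − 1.095 = 9.005 mg/L.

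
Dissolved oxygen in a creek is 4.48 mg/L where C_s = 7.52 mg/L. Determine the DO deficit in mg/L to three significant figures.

D ≈ 3.04 mg/L

D = C_s − C = 7.52 − 4.48 = 3.04 mg/L.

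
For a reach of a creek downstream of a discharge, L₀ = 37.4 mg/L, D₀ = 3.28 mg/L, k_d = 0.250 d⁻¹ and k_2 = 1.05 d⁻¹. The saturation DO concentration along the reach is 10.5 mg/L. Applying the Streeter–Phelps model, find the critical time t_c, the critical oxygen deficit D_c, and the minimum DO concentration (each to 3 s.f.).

t_c ≈ 1.38 d; D_c ≈ 6.30 mg/L; min DO ≈ 4.20 mg/L

With k_2/k_d = 4.200 and 1 − D₀(k_2−k_d)/(k_d L₀) = 0.7194,
t_c = ln(4.200 × 0.7194) / (1.05 − 0.250) = ln(3.021) / 0.8000 = 1.106/0.8000 = 1.382 d.
D_c = (k_d/k_2) L₀ e^(−k_d t_c) = (0.250/1.05) × 37.4 × e^(−0.250×1.382) = 0.2381 × 37.4 × 0.7078 = 6.303 mg/L.
Minimum DO = C_s − D_c = 10.5 − 6.303 = 4.197 mg/L.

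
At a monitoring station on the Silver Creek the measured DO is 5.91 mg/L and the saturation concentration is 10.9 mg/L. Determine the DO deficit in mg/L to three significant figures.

D = C_s − C = 10.9 − 5.91 = 4.99 mg/L.

D ≈ 4.99 mg/L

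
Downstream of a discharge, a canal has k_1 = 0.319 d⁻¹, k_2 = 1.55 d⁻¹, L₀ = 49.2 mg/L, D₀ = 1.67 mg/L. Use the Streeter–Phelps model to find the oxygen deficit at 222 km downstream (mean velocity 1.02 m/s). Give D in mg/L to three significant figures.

D ≈ 5.49 mg/L

Travel time t = x/v = 222 km / (1.02 m/s) = 222000 m / 1.02 m/s = 217600 s = 2.519 d.
k_1 L₀/(k_2−k_1) = 0.319×49.2/(1.55−0.319) = 15.69/1.231 = 12.75 mg/L.
e^(−k_1 t) = e^(−0.319×2.519) = 0.4477; e^(−k_2 t) = e^(−1.55×2.519) = 0.02015.
D = 12.75 × (0.4477 − 0.02015) + 1.67 × 0.02015 = 5.451 + 0.03365 = 5.485 mg/L.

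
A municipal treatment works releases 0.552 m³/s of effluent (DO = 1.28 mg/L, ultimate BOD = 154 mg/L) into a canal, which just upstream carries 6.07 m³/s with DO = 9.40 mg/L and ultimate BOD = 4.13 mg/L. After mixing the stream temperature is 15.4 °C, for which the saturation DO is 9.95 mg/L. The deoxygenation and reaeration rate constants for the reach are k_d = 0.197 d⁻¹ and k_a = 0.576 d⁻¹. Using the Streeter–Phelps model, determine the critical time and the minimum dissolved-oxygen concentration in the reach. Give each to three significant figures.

Mixed DO = (6.07×9.40 + 0.552×1.28)/(6.07+0.552) = 57.76/6.622 = 8.723 mg/L.
Mixed L₀ = (6.07×4.13 + 0.552×154)/(6.622) = 110.1/6.622 = 16.62 mg/L.
Initial deficit D₀ = C_s − DO₀ = 9.95 − 8.723 = 1.227 mg/L.
t_c = (1/0.3790) ln[(0.576/0.197)(1 − 1.227×0.3790/(0.197×16.62))] = 2.639 × ln(2.509) = 2.427 d.
D_c = (0.197/0.576) × 16.62 × e^(−0.197×2.427) = 0.3420 × 16.62 × 0.6200 = 3.525 mg/L.
Minimum DO = 9.95 − 3.525 = 6.425 mg/L.

t_c ≈ 2.43 d; minimum DO ≈ 6.43 mg/L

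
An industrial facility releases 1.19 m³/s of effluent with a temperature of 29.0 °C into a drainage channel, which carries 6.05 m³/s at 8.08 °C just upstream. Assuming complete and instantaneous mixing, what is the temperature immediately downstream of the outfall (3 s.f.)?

11.5 °C

Flow-weighted mixing: C = (Q_r C_r + Q_w C_w)/(Q_r + Q_w)
= (6.05×8.08 + 1.19×29.0)/(6.05 + 1.19) = 83.39/7.240 = 11.52 °C.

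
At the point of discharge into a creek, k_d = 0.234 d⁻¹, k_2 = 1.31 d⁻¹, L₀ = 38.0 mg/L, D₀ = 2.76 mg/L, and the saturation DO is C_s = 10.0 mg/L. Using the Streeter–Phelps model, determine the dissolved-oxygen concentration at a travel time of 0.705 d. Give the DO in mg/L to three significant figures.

DO ≈ 5.18 mg/L

k_d L₀/(k_2−k_d) = 0.234×38.0/(1.31−0.234) = 8.892/1.076 = 8.264 mg/L.
e^(−k_d t) = e^(−0.234×0.7050) = 0.8479; e^(−k_2 t) = e^(−1.31×0.7050) = 0.3971.
D = 8.264 × (0.8479 − 0.3971) + 2.76 × 0.3971 = 3.725 + 1.096 = 4.822 mg/L.
DO = C_s − D = 10.0 − 4.822 = 5.178 mg/L.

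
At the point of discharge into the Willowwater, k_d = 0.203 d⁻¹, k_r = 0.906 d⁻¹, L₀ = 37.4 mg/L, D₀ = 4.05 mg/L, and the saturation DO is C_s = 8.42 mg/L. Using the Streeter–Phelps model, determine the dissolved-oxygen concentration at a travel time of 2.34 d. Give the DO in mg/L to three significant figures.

DO ≈ 2.51 mg/L

k_d L₀/(k_r−k_d) = 0.203×37.4/(0.906−0.203) = 7.592/0.7030 = 10.80 mg/L.
e^(−k_d t) = e^(−0.203×2.340) = 0.6219; e^(−k_r t) = e^(−0.906×2.340) = 0.1200.
D = 10.80 × (0.6219 − 0.1200) + 4.05 × 0.1200 = 5.420 + 0.4861 = 5.906 mg/L.
DO = C_s − D = 8.42 − 5.906 = 2.514 mg/L.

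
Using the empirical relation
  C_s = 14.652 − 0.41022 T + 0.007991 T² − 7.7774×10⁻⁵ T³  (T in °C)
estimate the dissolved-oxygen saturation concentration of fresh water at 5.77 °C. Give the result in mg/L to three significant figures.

C_s = 14.652 − 0.41022×5.77 + 0.007991×5.77² − 7.7774×10⁻⁵×5.77³ = 12.54 mg/L.

C_s ≈ 12.5 mg/L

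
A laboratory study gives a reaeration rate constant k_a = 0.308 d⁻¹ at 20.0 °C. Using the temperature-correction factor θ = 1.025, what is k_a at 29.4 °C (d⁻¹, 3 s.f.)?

k_a ≈ 0.388 d⁻¹

k_a(T₂) = k_a(T₁) · θ^(T₂−T₁) = 0.308 × 1.025^(29.4−20.0)
= 0.308 × 1.025^9.40 = 0.308 × 1.261 = 0.3885 d⁻¹.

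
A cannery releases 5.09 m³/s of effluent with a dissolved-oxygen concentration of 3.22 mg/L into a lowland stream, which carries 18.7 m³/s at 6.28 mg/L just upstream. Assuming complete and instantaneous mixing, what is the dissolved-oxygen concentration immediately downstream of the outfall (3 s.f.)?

5.63 mg/L

Flow-weighted mixing: C = (Q_r C_r + Q_w C_w)/(Q_r + Q_w)
= (18.7×6.28 + 5.09×3.22)/(18.7 + 5.09) = 133.8/23.79 = 5.625 mg/L.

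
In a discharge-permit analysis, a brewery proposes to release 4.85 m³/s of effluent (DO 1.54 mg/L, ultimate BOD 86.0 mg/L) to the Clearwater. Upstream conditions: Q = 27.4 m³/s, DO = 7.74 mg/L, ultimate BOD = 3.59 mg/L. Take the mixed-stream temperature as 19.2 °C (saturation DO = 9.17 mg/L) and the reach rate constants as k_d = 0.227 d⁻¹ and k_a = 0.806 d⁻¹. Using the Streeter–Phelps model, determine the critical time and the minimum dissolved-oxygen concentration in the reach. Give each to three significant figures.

Mixed DO = (27.4×7.74 + 4.85×1.54)/(27.4+4.85) = 219.5/32.25 = 6.808 mg/L.
Mixed L₀ = (27.4×3.59 + 4.85×86.0)/(32.25) = 515.5/32.25 = 15.98 mg/L.
Initial deficit D₀ = C_s − DO₀ = 9.17 − 6.808 = 2.362 mg/L.
t_c = (1/0.5790) ln[(0.806/0.227)(1 − 2.362×0.5790/(0.227×15.98))] = 1.727 × ln(2.212) = 1.371 d.
D_c = (0.227/0.806) × 15.98 × e^(−0.227×1.371) = 0.2816 × 15.98 × 0.7325 = 3.297 mg/L.
Minimum DO = 9.17 − 3.297 = 5.873 mg/L.

t_c ≈ 1.37 d; minimum DO ≈ 5.87 mg/L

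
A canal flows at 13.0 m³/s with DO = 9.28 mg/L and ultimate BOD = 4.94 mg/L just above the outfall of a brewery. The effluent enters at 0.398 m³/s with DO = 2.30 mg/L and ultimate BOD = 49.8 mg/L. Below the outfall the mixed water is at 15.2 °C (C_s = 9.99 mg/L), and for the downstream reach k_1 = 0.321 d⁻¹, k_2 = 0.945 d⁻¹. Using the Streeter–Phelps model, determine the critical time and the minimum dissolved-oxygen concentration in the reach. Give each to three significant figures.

t_c ≈ 1.19 d; minimum DO ≈ 8.54 mg/L

Mixed DO = (13.0×9.28 + 0.398×2.30)/(13.0+0.398) = 121.6/13.40 = 9.073 mg/L.
Mixed L₀ = (13.0×4.94 + 0.398×49.8)/(13.40) = 84.04/13.40 = 6.273 mg/L.
Initial deficit D₀ = C_s − DO₀ = 9.99 − 9.073 = 0.9173 mg/L.
t_c = (1/0.6240) ln[(0.945/0.321)(1 − 0.9173×0.6240/(0.321×6.273))] = 1.603 × ln(2.107) = 1.194 d.
D_c = (0.321/0.945) × 6.273 × e^(−0.321×1.194) = 0.3397 × 6.273 × 0.6816 = 1.452 mg/L.
Minimum DO = 9.99 − 1.452 = 8.538 mg/L.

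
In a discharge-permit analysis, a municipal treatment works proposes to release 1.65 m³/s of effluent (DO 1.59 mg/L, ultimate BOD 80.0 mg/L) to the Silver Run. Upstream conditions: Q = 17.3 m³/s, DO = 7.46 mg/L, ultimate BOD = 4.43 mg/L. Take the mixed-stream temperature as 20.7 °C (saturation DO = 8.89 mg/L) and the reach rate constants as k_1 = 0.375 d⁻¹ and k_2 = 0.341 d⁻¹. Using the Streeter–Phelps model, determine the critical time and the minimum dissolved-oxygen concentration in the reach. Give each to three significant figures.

t_c ≈ 2.33 d; minimum DO ≈ 3.83 mg/L

Mixed DO = (17.3×7.46 + 1.65×1.59)/(17.3+1.65) = 131.7/18.95 = 6.949 mg/L.
Mixed L₀ = (17.3×4.43 + 1.65×80.0)/(18.95) = 208.6/18.95 = 11.01 mg/L.
Initial deficit D₀ = C_s − DO₀ = 8.89 − 6.949 = 1.941 mg/L.
t_c = (1/-0.03400) ln[(0.341/0.375)(1 − 1.941×-0.03400/(0.375×11.01))] = -29.41 × ln(0.9239) = 2.329 d.
D_c = (0.375/0.341) × 11.01 × e^(−0.375×2.329) = 1.100 × 11.01 × 0.4175 = 5.056 mg/L.
Minimum DO = 8.89 − 5.056 = 3.834 mg/L.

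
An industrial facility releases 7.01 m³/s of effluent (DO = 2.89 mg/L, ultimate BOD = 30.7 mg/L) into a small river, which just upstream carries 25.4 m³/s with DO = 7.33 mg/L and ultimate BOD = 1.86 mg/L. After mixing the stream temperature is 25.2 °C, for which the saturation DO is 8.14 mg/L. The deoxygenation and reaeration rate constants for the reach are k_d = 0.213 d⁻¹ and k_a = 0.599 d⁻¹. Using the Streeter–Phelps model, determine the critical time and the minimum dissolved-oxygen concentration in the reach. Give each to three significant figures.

t_c ≈ 1.37 d; minimum DO ≈ 5.99 mg/L

Mixed DO = (25.4×7.33 + 7.01×2.89)/(25.4+7.01) = 206.4/32.41 = 6.370 mg/L.
Mixed L₀ = (25.4×1.86 + 7.01×30.7)/(32.41) = 262.5/32.41 = 8.098 mg/L.
Initial deficit D₀ = C_s − DO₀ = 8.14 − 6.370 = 1.770 mg/L.
t_c = (1/0.3860) ln[(0.599/0.213)(1 − 1.770×0.3860/(0.213×8.098))] = 2.591 × ln(1.698) = 1.372 d.
D_c = (0.213/0.599) × 8.098 × e^(−0.213×1.372) = 0.3556 × 8.098 × 0.7466 = 2.150 mg/L.
Minimum DO = 8.14 − 2.150 = 5.990 mg/L.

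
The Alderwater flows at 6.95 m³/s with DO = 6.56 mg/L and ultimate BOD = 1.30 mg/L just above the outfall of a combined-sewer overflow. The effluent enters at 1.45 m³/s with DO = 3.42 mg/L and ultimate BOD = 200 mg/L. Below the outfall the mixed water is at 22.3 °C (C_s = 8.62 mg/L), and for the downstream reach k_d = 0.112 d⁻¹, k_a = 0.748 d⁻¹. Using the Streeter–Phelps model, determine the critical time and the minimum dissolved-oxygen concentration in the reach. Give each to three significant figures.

t_c ≈ 2.14 d; minimum DO ≈ 4.43 mg/L

Mixed DO = (6.95×6.56 + 1.45×3.42)/(6.95+1.45) = 50.55/8.400 = 6.018 mg/L.
Mixed L₀ = (6.95×1.30 + 1.45×200)/(8.400) = 299.0/8.400 = 35.60 mg/L.
Initial deficit D₀ = C_s − DO₀ = 8.62 − 6.018 = 2.602 mg/L.
t_c = (1/0.6360) ln[(0.748/0.112)(1 − 2.602×0.6360/(0.112×35.60))] = 1.572 × ln(3.907) = 2.143 d.
D_c = (0.112/0.748) × 35.60 × e^(−0.112×2.143) = 0.1497 × 35.60 × 0.7867 = 4.193 mg/L.
Minimum DO = 8.62 − 4.193 = 4.427 mg/L.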